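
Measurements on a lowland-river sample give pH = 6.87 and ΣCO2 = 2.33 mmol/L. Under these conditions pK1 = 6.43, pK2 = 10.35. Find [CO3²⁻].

α₂ = 1 / (1 + [H⁺]/K2 + [H⁺]²/(K1K2)) = 1 / (1 + 10^+3.48 + 10^+3.04)
   = 1 / (1 + 3020.0 + 1096.5) = 1/4117.4 = 0.0002429
[CO3²⁻] = α₂ × DIC = 0.0002429 × 2.33 = 0.000566 mmol/L = 0.566 μmol/L

[CO3²⁻] = 0.566 μmol/L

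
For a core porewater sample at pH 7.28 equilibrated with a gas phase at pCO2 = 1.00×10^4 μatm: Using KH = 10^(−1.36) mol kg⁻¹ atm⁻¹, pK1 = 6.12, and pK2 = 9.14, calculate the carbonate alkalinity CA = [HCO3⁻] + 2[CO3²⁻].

CA = 6.48 mmol/kg

[CO2*] = KH · pCO2 = 10^(−1.36) × 1.00×10^4×10^-6 = 4.365×10^-4 mol/kg
α₀ = 1/(1 + K1/[H⁺] + K1K2/[H⁺]²) = 1/(1 + 10^+1.16 + 10^-0.70) = 0.06388
DIC = [CO2*]/α₀ = 4.365×10^-4 / 0.06388 = 6.833 mmol/kg
CA = (α₁ + 2α₂)·DIC = (0.9234 + 2×0.01275) × 6.833 = 6.48 mmol/kg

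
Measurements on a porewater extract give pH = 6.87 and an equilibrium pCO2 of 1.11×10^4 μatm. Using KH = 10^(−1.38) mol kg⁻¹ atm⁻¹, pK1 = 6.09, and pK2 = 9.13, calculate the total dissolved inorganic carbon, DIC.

DIC = 3.27 mmol/kg

[CO2*] = KH · pCO2 = 10^(−1.38) × 1.11×10^4×10^-6 = 4.627×10^-4 mol/kg
α₀ = 1/(1 + K1/[H⁺] + K1K2/[H⁺]²) = 1/(1 + 10^+0.78 + 10^-1.48) = 0.1417
DIC = [CO2*]/α₀ = 4.627×10^-4 / 0.1417 = 3.27 mmol/kg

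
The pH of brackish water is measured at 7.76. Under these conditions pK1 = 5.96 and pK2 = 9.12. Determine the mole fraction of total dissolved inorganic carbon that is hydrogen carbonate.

α₁ = 1 / (1 + [H⁺]/K1 + K2/[H⁺]) = 1 / (1 + 10^-1.80 + 10^-1.36)
   = 1 / (1 + 0.015849 + 0.043652) = 1/1.0595 = 0.9438

α₁ = 0.944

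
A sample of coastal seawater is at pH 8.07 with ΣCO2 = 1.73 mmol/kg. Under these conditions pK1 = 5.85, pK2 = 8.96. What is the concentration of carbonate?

[CO3²⁻] = 0.196 mmol/kg

α₂ = 1 / (1 + [H⁺]/K2 + [H⁺]²/(K1K2)) = 1 / (1 + 10^+0.89 + 10^-1.33)
   = 1 / (1 + 7.7625 + 0.046774) = 1/8.8092 = 0.1135
[CO3²⁻] = α₂ × DIC = 0.1135 × 1.73 = 0.196 mmol/kg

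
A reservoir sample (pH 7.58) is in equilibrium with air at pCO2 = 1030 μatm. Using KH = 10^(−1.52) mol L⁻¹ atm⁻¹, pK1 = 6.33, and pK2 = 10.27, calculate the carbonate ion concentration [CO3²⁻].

[CO3²⁻] = 1.13 μmol/L

[CO2*] = KH · pCO2 = 10^(−1.52) × 1030×10^-6 = 3.111×10^-5 mol/L
α₀ = 1/(1 + K1/[H⁺] + K1K2/[H⁺]²) = 1/(1 + 10^+1.25 + 10^-1.44) = 0.05314
DIC = [CO2*]/α₀ = 3.111×10^-5 / 0.05314 = 0.5854 mmol/L
[CO3²⁻] = α₂·DIC; α₂ = 0.001929, so [CO3²⁻] = 0.001929 × 0.5854 = 0.00113 mmol/L = 1.13 μmol/L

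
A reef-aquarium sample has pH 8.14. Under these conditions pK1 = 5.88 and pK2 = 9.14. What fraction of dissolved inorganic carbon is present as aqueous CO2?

α₀ = 0.00497

α₀ = 1 / (1 + K1/[H⁺] + K1K2/[H⁺]²) = 1 / (1 + 10^+2.26 + 10^+1.26)
   = 1 / (1 + 181.97 + 18.197) = 1/201.17 = 0.004971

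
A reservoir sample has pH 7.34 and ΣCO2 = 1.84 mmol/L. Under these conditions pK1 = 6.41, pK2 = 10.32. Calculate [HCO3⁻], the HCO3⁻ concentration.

[HCO3⁻] = 1.65 mmol/L

α₁ = 1 / (1 + [H⁺]/K1 + K2/[H⁺]) = 1 / (1 + 10^-0.93 + 10^-2.98)
   = 1 / (1 + 0.11749 + 0.0010471) = 1/1.1185 = 0.8940
[HCO3⁻] = α₁ × DIC = 0.8940 × 1.84 = 1.65 mmol/L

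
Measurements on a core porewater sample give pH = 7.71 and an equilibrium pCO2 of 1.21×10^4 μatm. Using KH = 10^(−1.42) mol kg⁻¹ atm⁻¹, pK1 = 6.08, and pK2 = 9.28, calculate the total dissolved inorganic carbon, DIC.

[CO2*] = KH · pCO2 = 10^(−1.42) × 1.21×10^4×10^-6 = 4.600×10^-4 mol/kg
α₀ = 1/(1 + K1/[H⁺] + K1K2/[H⁺]²) = 1/(1 + 10^+1.63 + 10^+0.06) = 0.02232
DIC = [CO2*]/α₀ = 4.600×10^-4 / 0.02232 = 20.6 mmol/kg

DIC = 20.6 mmol/kg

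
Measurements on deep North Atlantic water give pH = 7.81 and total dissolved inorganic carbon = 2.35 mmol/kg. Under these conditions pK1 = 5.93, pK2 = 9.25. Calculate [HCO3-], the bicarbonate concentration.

α₁ = 1 / (1 + [H⁺]/K1 + K2/[H⁺]) = 1 / (1 + 10^-1.88 + 10^-1.44)
   = 1 / (1 + 0.013183 + 0.036308) = 1/1.0495 = 0.9528
[HCO3⁻] = α₁ × DIC = 0.9528 × 2.35 = 2.24 mmol/kg

[HCO3⁻] = 2.24 mmol/kg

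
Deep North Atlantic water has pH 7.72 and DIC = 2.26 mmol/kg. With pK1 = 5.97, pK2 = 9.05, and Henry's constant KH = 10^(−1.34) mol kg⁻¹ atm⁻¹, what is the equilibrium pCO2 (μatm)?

α₀ = 1 / (1 + K1/[H⁺] + K1K2/[H⁺]²) = 1 / (1 + 10^+1.75 + 10^+0.42)
   = 1 / (1 + 56.234 + 2.6303) = 1/59.864 = 0.01670
[CO2*] = α₀ × DIC = 0.01670 × 2.26 = 0.03775 mmol/kg
pCO2 = [CO2*]/KH = 3.775×10^-5 / 4.571×10^-2 = 826 μatm

pCO2 = 826 μatm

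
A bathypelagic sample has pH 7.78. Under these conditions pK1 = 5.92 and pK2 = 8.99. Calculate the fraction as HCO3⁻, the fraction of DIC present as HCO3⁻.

α₁ = 0.930

α₁ = 1 / (1 + [H⁺]/K1 + K2/[H⁺]) = 1 / (1 + 10^-1.86 + 10^-1.21)
   = 1 / (1 + 0.013804 + 0.061660) = 1/1.0755 = 0.9298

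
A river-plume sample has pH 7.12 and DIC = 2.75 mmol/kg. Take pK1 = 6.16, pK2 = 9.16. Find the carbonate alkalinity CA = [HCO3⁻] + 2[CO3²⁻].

CA = [HCO3⁻] + 2[CO3²⁻] = (α₁ + 2α₂)·DIC
At pH 7.12: [H⁺]/K1 = 10^-0.96 = 0.10965, K2/[H⁺] = 10^-2.04 = 0.0091201
α₁ = 1/(1 + 0.10965 + 0.0091201) = 1/1.1188 = 0.8938; α₂ = α₁·K2/[H⁺] = 0.008152
α₁ + 2α₂ = 0.9101
CA = 0.9101 × 2.75 = 2.50 mmol/kg

CA = 2.50 mmol/kg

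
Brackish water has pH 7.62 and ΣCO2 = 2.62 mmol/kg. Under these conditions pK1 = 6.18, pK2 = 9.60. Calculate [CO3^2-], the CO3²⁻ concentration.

α₂ = 1 / (1 + [H⁺]/K2 + [H⁺]²/(K1K2)) = 1 / (1 + 10^+1.98 + 10^+0.54)
   = 1 / (1 + 95.499 + 3.4674) = 1/99.967 = 0.01000
[CO3²⁻] = α₂ × DIC = 0.01000 × 2.62 = 0.0262 mmol/kg

[CO3²⁻] = 0.0262 mmol/kg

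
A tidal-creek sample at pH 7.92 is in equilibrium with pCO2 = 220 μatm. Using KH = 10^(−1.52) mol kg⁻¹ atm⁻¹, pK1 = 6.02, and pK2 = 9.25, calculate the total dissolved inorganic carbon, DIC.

[CO2*] = KH · pCO2 = 10^(−1.52) × 220×10^-6 = 6.644×10^-6 mol/kg
α₀ = 1/(1 + K1/[H⁺] + K1K2/[H⁺]²) = 1/(1 + 10^+1.90 + 10^+0.57) = 0.01188
DIC = [CO2*]/α₀ = 6.644×10^-6 / 0.01188 = 0.559 mmol/kg

DIC = 0.559 mmol/kg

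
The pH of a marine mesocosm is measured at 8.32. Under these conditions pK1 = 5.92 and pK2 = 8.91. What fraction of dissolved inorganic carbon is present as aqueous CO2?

α₀ = 0.00316

α₀ = 1 / (1 + K1/[H⁺] + K1K2/[H⁺]²) = 1 / (1 + 10^+2.40 + 10^+1.81)
   = 1 / (1 + 251.19 + 64.565) = 1/316.75 = 0.003157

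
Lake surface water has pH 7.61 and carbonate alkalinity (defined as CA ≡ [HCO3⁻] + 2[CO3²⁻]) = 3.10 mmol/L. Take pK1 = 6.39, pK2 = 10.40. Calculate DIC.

CA = [HCO3⁻] + 2[CO3²⁻] = (α₁ + 2α₂)·DIC
At pH 7.61: [H⁺]/K1 = 10^-1.22 = 0.060256, K2/[H⁺] = 10^-2.79 = 0.0016218
α₁ = 1/(1 + 0.060256 + 0.0016218) = 1/1.0619 = 0.9417; α₂ = α₁·K2/[H⁺] = 0.001527
α₁ + 2α₂ = 0.9448
DIC = CA / (α₁ + 2α₂) = 3.10 / 0.9448 = 3.28 mmol/L

DIC = 3.28 mmol/L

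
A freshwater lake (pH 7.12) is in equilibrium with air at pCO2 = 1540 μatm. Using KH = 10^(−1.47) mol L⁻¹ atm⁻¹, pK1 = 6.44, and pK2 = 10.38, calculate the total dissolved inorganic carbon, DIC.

DIC = 0.302 mmol/L

[CO2*] = KH · pCO2 = 10^(−1.47) × 1540×10^-6 = 5.218×10^-5 mol/L
α₀ = 1/(1 + K1/[H⁺] + K1K2/[H⁺]²) = 1/(1 + 10^+0.68 + 10^-2.58) = 0.1727
DIC = [CO2*]/α₀ = 5.218×10^-5 / 0.1727 = 0.302 mmol/L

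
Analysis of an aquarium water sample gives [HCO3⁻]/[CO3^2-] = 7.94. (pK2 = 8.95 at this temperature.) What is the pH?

From K2 = [H⁺][CO3^2-]/[HCO3⁻]:  pH = pK2 − log₁₀([HCO3⁻]/[CO3^2-])
log₁₀(7.94) = +0.900
pH = 8.95 − (+0.900) = 8.05

pH = 8.05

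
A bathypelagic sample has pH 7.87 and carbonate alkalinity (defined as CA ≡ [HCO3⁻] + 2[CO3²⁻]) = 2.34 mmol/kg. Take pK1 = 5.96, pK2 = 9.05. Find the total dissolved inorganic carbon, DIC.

CA = [HCO3⁻] + 2[CO3²⁻] = (α₁ + 2α₂)·DIC
At pH 7.87: [H⁺]/K1 = 10^-1.91 = 0.012303, K2/[H⁺] = 10^-1.18 = 0.066069
α₁ = 1/(1 + 0.012303 + 0.066069) = 1/1.0784 = 0.9273; α₂ = α₁·K2/[H⁺] = 0.06127
α₁ + 2α₂ = 1.0499
DIC = CA / (α₁ + 2α₂) = 2.34 / 1.0499 = 2.23 mmol/kg

DIC = 2.23 mmol/kg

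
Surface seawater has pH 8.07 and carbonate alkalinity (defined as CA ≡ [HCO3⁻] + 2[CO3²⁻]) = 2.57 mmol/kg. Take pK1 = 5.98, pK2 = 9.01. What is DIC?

DIC = 2.35 mmol/kg

CA = [HCO3⁻] + 2[CO3²⁻] = (α₁ + 2α₂)·DIC
At pH 8.07: [H⁺]/K1 = 10^-2.09 = 0.0081283, K2/[H⁺] = 10^-0.94 = 0.11482
α₁ = 1/(1 + 0.0081283 + 0.11482) = 1/1.1229 = 0.8905; α₂ = α₁·K2/[H⁺] = 0.1022
α₁ + 2α₂ = 1.0950
DIC = CA / (α₁ + 2α₂) = 2.57 / 1.0950 = 2.35 mmol/kg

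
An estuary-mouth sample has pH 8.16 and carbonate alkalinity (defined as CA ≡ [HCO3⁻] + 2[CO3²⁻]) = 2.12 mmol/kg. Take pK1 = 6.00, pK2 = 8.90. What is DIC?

DIC = 1.85 mmol/kg

CA = [HCO3⁻] + 2[CO3²⁻] = (α₁ + 2α₂)·DIC
At pH 8.16: [H⁺]/K1 = 10^-2.16 = 0.0069183, K2/[H⁺] = 10^-0.74 = 0.18197
α₁ = 1/(1 + 0.0069183 + 0.18197) = 1/1.1889 = 0.8411; α₂ = α₁·K2/[H⁺] = 0.1531
α₁ + 2α₂ = 1.1472
DIC = CA / (α₁ + 2α₂) = 2.12 / 1.1472 = 1.85 mmol/kg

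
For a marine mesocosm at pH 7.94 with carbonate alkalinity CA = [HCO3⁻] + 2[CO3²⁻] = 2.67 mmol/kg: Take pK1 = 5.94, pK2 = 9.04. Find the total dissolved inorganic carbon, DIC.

CA = [HCO3⁻] + 2[CO3²⁻] = (α₁ + 2α₂)·DIC
At pH 7.94: [H⁺]/K1 = 10^-2.00 = 0.010000, K2/[H⁺] = 10^-1.10 = 0.079433
α₁ = 1/(1 + 0.010000 + 0.079433) = 1/1.0894 = 0.9179; α₂ = α₁·K2/[H⁺] = 0.07291
α₁ + 2α₂ = 1.0637
DIC = CA / (α₁ + 2α₂) = 2.67 / 1.0637 = 2.51 mmol/kg

DIC = 2.51 mmol/kg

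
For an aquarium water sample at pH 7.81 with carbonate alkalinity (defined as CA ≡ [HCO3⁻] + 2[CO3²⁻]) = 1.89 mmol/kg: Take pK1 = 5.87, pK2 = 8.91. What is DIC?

DIC = 1.78 mmol/kg

CA = [HCO3⁻] + 2[CO3²⁻] = (α₁ + 2α₂)·DIC
At pH 7.81: [H⁺]/K1 = 10^-1.94 = 0.011482, K2/[H⁺] = 10^-1.10 = 0.079433
α₁ = 1/(1 + 0.011482 + 0.079433) = 1/1.0909 = 0.9167; α₂ = α₁·K2/[H⁺] = 0.07281
α₁ + 2α₂ = 1.0623
DIC = CA / (α₁ + 2α₂) = 1.89 / 1.0623 = 1.78 mmol/kg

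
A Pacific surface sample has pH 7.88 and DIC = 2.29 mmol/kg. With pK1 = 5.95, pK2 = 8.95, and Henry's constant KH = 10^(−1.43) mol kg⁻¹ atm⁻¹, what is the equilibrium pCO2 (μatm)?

pCO2 = 660 μatm

α₀ = 1 / (1 + K1/[H⁺] + K1K2/[H⁺]²) = 1 / (1 + 10^+1.93 + 10^+0.86)
   = 1 / (1 + 85.114 + 7.2444) = 1/93.358 = 0.01071
[CO2*] = α₀ × DIC = 0.01071 × 2.29 = 0.02453 mmol/kg
pCO2 = [CO2*]/KH = 2.453×10^-5 / 3.715×10^-2 = 660 μatm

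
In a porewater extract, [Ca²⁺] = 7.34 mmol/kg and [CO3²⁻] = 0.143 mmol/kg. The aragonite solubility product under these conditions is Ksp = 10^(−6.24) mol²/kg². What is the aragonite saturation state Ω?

Ω = 1.82

Ksp = 10^(−6.24) = 5.754×10^-7
Ω = [Ca²⁺][CO3²⁻]/Ksp = (7.34×10^-3)(0.143×10^-3) / 5.754×10^-7 = 1.82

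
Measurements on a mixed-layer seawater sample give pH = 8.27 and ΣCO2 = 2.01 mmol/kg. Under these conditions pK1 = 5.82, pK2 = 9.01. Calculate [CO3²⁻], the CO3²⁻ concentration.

[CO3²⁻] = 0.309 mmol/kg

α₂ = 1 / (1 + [H⁺]/K2 + [H⁺]²/(K1K2)) = 1 / (1 + 10^+0.74 + 10^-1.71)
   = 1 / (1 + 5.4954 + 0.019498) = 1/6.5149 = 0.1535
[CO3²⁻] = α₂ × DIC = 0.1535 × 2.01 = 0.309 mmol/kg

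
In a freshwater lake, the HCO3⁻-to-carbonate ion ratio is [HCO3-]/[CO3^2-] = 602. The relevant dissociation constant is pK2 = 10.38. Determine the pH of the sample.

pH = 7.60

From K2 = [H⁺][CO3^2-]/[HCO3-]:  pH = pK2 − log₁₀([HCO3-]/[CO3^2-])
log₁₀(602) = +2.780
pH = 10.38 − (+2.780) = 7.60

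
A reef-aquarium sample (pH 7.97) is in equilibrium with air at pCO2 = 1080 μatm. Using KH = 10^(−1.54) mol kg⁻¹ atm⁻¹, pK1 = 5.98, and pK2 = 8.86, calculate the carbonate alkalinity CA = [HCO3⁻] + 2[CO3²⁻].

CA = 3.83 mmol/kg

[CO2*] = KH · pCO2 = 10^(−1.54) × 1080×10^-6 = 3.115×10^-5 mol/kg
α₀ = 1/(1 + K1/[H⁺] + K1K2/[H⁺]²) = 1/(1 + 10^+1.99 + 10^+1.10) = 0.008984
DIC = [CO2*]/α₀ = 3.115×10^-5 / 0.008984 = 3.467 mmol/kg
CA = (α₁ + 2α₂)·DIC = (0.8779 + 2×0.1131) × 3.467 = 3.83 mmol/kg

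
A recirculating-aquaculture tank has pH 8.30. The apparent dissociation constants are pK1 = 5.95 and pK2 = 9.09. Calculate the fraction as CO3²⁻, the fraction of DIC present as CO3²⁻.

α₂ = 0.139

α₂ = 1 / (1 + [H⁺]/K2 + [H⁺]²/(K1K2)) = 1 / (1 + 10^+0.79 + 10^-1.56)
   = 1 / (1 + 6.1660 + 0.027542) = 1/7.1935 = 0.1390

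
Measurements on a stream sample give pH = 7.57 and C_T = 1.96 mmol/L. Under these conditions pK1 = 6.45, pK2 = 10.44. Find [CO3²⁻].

α₂ = 1 / (1 + [H⁺]/K2 + [H⁺]²/(K1K2)) = 1 / (1 + 10^+2.87 + 10^+1.75)
   = 1 / (1 + 741.31 + 56.234) = 1/798.54 = 0.001252
[CO3²⁻] = α₂ × DIC = 0.001252 × 1.96 = 0.00245 mmol/L = 2.45 μmol/L

[CO3²⁻] = 2.45 μmol/L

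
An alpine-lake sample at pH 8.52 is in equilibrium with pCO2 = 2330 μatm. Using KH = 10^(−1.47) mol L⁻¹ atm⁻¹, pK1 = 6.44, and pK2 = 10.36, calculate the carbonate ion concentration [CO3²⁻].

[CO2*] = KH · pCO2 = 10^(−1.47) × 2330×10^-6 = 7.895×10^-5 mol/L
α₀ = 1/(1 + K1/[H⁺] + K1K2/[H⁺]²) = 1/(1 + 10^+2.08 + 10^+0.24) = 0.008132
DIC = [CO2*]/α₀ = 7.895×10^-5 / 0.008132 = 9.708 mmol/L
[CO3²⁻] = α₂·DIC; α₂ = 0.01413, so [CO3²⁻] = 0.01413 × 9.708 = 0.137 mmol/L

[CO3²⁻] = 0.137 mmol/L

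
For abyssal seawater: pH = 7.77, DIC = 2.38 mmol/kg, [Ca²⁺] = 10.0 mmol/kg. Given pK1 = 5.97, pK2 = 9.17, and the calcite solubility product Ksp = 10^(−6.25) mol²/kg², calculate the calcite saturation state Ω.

Ω = 1.60

α₂ = 1 / (1 + [H⁺]/K2 + [H⁺]²/(K1K2)) = 1 / (1 + 10^+1.40 + 10^-0.40)
   = 1 / (1 + 25.119 + 0.39811) = 1/26.517 = 0.03771
[CO3²⁻] = α₂ × DIC = 0.03771 × 2.38 = 0.08975 mmol/kg
Ksp = 10^(−6.25) = 5.623×10^-7
Ω = [Ca²⁺][CO3²⁻]/Ksp = (10.0×10^-3)(8.975×10^-5) / 5.623×10^-7 = 1.60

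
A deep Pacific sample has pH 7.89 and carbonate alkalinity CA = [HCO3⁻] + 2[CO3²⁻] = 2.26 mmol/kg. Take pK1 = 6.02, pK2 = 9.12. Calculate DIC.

DIC = 2.17 mmol/kg

CA = [HCO3⁻] + 2[CO3²⁻] = (α₁ + 2α₂)·DIC
At pH 7.89: [H⁺]/K1 = 10^-1.87 = 0.013490, K2/[H⁺] = 10^-1.23 = 0.058884
α₁ = 1/(1 + 0.013490 + 0.058884) = 1/1.0724 = 0.9325; α₂ = α₁·K2/[H⁺] = 0.05491
α₁ + 2α₂ = 1.0423
DIC = CA / (α₁ + 2α₂) = 2.26 / 1.0423 = 2.17 mmol/kg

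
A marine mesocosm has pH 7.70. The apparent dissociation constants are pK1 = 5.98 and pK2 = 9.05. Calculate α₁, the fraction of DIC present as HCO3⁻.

α₁ = 0.940

α₁ = 1 / (1 + [H⁺]/K1 + K2/[H⁺]) = 1 / (1 + 10^-1.72 + 10^-1.35)
   = 1 / (1 + 0.019055 + 0.044668) = 1/1.0637 = 0.9401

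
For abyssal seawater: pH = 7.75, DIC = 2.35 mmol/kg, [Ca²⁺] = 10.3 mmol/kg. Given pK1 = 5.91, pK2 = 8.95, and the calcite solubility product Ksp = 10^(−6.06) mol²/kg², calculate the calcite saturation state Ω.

Ω = 1.63

α₂ = 1 / (1 + [H⁺]/K2 + [H⁺]²/(K1K2)) = 1 / (1 + 10^+1.20 + 10^-0.64)
   = 1 / (1 + 15.849 + 0.22909) = 1/17.078 = 0.05855
[CO3²⁻] = α₂ × DIC = 0.05855 × 2.35 = 0.1376 mmol/kg
Ksp = 10^(−6.06) = 8.710×10^-7
Ω = [Ca²⁺][CO3²⁻]/Ksp = (10.3×10^-3)(1.376×10^-4) / 8.710×10^-7 = 1.63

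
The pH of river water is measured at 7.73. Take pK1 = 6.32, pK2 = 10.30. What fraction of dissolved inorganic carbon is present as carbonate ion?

α₂ = 0.00258

α₂ = 1 / (1 + [H⁺]/K2 + [H⁺]²/(K1K2)) = 1 / (1 + 10^+2.57 + 10^+1.16)
   = 1 / (1 + 371.54 + 14.454) = 1/386.99 = 0.002584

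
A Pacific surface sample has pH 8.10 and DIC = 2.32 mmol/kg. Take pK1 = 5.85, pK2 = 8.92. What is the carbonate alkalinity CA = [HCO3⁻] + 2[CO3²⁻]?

CA = 2.61 mmol/kg

CA = [HCO3⁻] + 2[CO3²⁻] = (α₁ + 2α₂)·DIC
At pH 8.10: [H⁺]/K1 = 10^-2.25 = 0.0056234, K2/[H⁺] = 10^-0.82 = 0.15136
α₁ = 1/(1 + 0.0056234 + 0.15136) = 1/1.1570 = 0.8643; α₂ = α₁·K2/[H⁺] = 0.1308
α₁ + 2α₂ = 1.1260
CA = 1.1260 × 2.32 = 2.61 mmol/kg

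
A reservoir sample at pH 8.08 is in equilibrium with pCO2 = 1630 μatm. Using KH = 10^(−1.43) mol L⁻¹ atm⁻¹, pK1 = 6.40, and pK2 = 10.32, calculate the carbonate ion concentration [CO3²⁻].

[CO3²⁻] = 16.7 μmol/L

[CO2*] = KH · pCO2 = 10^(−1.43) × 1630×10^-6 = 6.056×10^-5 mol/L
α₀ = 1/(1 + K1/[H⁺] + K1K2/[H⁺]²) = 1/(1 + 10^+1.68 + 10^-0.56) = 0.02035
DIC = [CO2*]/α₀ = 6.056×10^-5 / 0.02035 = 2.976 mmol/L
[CO3²⁻] = α₂·DIC; α₂ = 0.005605, so [CO3²⁻] = 0.005605 × 2.976 = 0.0167 mmol/L = 16.7 μmol/L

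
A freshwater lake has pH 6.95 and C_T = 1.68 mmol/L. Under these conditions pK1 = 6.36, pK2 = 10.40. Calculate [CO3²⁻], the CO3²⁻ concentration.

[CO3²⁻] = 0.474 μmol/L

α₂ = 1 / (1 + [H⁺]/K2 + [H⁺]²/(K1K2)) = 1 / (1 + 10^+3.45 + 10^+2.86)
   = 1 / (1 + 2818.4 + 724.44) = 1/3543.8 = 0.0002822
[CO3²⁻] = α₂ × DIC = 0.0002822 × 1.68 = 0.000474 mmol/L = 0.474 μmol/L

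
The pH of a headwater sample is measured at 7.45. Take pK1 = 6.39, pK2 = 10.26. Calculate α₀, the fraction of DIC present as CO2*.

α₀ = 0.0800

α₀ = 1 / (1 + K1/[H⁺] + K1K2/[H⁺]²) = 1 / (1 + 10^+1.06 + 10^-1.75)
   = 1 / (1 + 11.482 + 0.017783) = 1/12.499 = 0.08000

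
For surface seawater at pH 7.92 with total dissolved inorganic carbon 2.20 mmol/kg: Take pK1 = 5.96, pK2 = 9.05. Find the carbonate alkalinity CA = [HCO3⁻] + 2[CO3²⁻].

CA = [HCO3⁻] + 2[CO3²⁻] = (α₁ + 2α₂)·DIC
At pH 7.92: [H⁺]/K1 = 10^-1.96 = 0.010965, K2/[H⁺] = 10^-1.13 = 0.074131
α₁ = 1/(1 + 0.010965 + 0.074131) = 1/1.0851 = 0.9216; α₂ = α₁·K2/[H⁺] = 0.06832
α₁ + 2α₂ = 1.0582
CA = 1.0582 × 2.20 = 2.33 mmol/kg

CA = 2.33 mmol/kg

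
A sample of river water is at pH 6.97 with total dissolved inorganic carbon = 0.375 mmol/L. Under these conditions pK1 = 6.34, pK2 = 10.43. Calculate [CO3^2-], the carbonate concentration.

α₂ = 1 / (1 + [H⁺]/K2 + [H⁺]²/(K1K2)) = 1 / (1 + 10^+3.46 + 10^+2.83)
   = 1 / (1 + 2884.0 + 676.08) = 1/3561.1 = 0.0002808
[CO3²⁻] = α₂ × DIC = 0.0002808 × 0.375 = 0.000105 mmol/L = 0.105 μmol/L

[CO3²⁻] = 0.105 μmol/L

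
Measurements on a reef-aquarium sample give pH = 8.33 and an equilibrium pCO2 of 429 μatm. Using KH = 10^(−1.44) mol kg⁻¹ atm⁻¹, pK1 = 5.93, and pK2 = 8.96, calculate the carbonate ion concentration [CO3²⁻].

[CO3²⁻] = 0.917 mmol/kg

[CO2*] = KH · pCO2 = 10^(−1.44) × 429×10^-6 = 1.558×10^-5 mol/kg
α₀ = 1/(1 + K1/[H⁺] + K1K2/[H⁺]²) = 1/(1 + 10^+2.40 + 10^+1.77) = 0.003215
DIC = [CO2*]/α₀ = 1.558×10^-5 / 0.003215 = 4.845 mmol/kg
[CO3²⁻] = α₂·DIC; α₂ = 0.1893, so [CO3²⁻] = 0.1893 × 4.845 = 0.917 mmol/kg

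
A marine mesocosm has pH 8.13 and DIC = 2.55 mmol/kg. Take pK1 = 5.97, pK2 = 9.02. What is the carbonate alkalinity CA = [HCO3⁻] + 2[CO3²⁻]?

CA = [HCO3⁻] + 2[CO3²⁻] = (α₁ + 2α₂)·DIC
At pH 8.13: [H⁺]/K1 = 10^-2.16 = 0.0069183, K2/[H⁺] = 10^-0.89 = 0.12882
α₁ = 1/(1 + 0.0069183 + 0.12882) = 1/1.1357 = 0.8805; α₂ = α₁·K2/[H⁺] = 0.1134
α₁ + 2α₂ = 1.1073
CA = 1.1073 × 2.55 = 2.82 mmol/kg

CA = 2.82 mmol/kg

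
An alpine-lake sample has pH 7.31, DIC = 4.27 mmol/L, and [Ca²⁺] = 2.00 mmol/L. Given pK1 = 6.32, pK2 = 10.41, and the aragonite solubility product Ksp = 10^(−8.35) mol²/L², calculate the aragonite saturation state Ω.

α₂ = 1 / (1 + [H⁺]/K2 + [H⁺]²/(K1K2)) = 1 / (1 + 10^+3.10 + 10^+2.11)
   = 1 / (1 + 1258.9 + 128.82) = 1/1388.8 = 0.0007201
[CO3²⁻] = α₂ × DIC = 0.0007201 × 4.27 = 0.003075 mmol/L = 3.075 μmol/L
Ksp = 10^(−8.35) = 4.467×10^-9
Ω = [Ca²⁺][CO3²⁻]/Ksp = (2.00×10^-3)(3.075×10^-6) / 4.467×10^-9 = 1.38

Ω = 1.38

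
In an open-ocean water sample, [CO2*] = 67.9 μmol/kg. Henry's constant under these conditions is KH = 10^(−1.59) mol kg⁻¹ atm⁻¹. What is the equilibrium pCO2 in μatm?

KH = 10^(−1.59) = 2.570×10^-2 mol kg⁻¹ atm⁻¹
pCO2 = [CO2*]/KH = 67.9×10^-6 / 2.570×10^-2 = 2.64×10^-3 atm = 2640 μatm

pCO2 = 2640 μatm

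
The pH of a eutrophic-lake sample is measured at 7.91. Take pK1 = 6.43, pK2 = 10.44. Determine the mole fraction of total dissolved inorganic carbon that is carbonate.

α₂ = 1 / (1 + [H⁺]/K2 + [H⁺]²/(K1K2)) = 1 / (1 + 10^+2.53 + 10^+1.05)
   = 1 / (1 + 338.84 + 11.220) = 1/351.06 = 0.002848

α₂ = 0.00285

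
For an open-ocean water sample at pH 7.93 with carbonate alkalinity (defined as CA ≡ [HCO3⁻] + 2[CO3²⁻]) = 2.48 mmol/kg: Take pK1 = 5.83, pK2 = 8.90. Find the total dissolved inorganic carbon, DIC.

DIC = 2.28 mmol/kg

CA = [HCO3⁻] + 2[CO3²⁻] = (α₁ + 2α₂)·DIC
At pH 7.93: [H⁺]/K1 = 10^-2.10 = 0.0079433, K2/[H⁺] = 10^-0.97 = 0.10715
α₁ = 1/(1 + 0.0079433 + 0.10715) = 1/1.1151 = 0.8968; α₂ = α₁·K2/[H⁺] = 0.09609
α₁ + 2α₂ = 1.0890
DIC = CA / (α₁ + 2α₂) = 2.48 / 1.0890 = 2.28 mmol/kg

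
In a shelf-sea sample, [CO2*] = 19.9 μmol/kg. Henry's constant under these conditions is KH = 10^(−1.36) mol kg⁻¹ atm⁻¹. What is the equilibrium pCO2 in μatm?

KH = 10^(−1.36) = 4.365×10^-2 mol kg⁻¹ atm⁻¹
pCO2 = [CO2*]/KH = 19.9×10^-6 / 4.365×10^-2 = 4.56×10^-4 atm = 456 μatm

pCO2 = 456 μatm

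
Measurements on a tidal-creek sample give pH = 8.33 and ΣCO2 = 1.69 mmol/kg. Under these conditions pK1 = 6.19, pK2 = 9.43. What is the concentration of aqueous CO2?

[CO2*] = 11.3 μmol/kg

α₀ = 1 / (1 + K1/[H⁺] + K1K2/[H⁺]²) = 1 / (1 + 10^+2.14 + 10^+1.04)
   = 1 / (1 + 138.04 + 10.965) = 1/150.00 = 0.006667
[CO2*] = α₀ × DIC = 0.006667 × 1.69 = 0.0113 mmol/kg = 11.3 μmol/kg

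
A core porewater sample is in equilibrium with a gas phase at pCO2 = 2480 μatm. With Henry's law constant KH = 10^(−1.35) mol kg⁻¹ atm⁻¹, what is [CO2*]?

[CO2*] = 111 μmol/kg

KH = 10^(−1.35) = 4.467×10^-2 mol kg⁻¹ atm⁻¹
[CO2*] = KH · pCO2 = 4.467×10^-2 × 2480×10^-6 atm = 1.11×10^-4 mol/kg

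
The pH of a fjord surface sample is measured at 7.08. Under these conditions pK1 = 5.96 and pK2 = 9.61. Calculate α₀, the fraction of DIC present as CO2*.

α₀ = 0.0703

α₀ = 1 / (1 + K1/[H⁺] + K1K2/[H⁺]²) = 1 / (1 + 10^+1.12 + 10^-1.41)
   = 1 / (1 + 13.183 + 0.038905) = 1/14.221 = 0.07032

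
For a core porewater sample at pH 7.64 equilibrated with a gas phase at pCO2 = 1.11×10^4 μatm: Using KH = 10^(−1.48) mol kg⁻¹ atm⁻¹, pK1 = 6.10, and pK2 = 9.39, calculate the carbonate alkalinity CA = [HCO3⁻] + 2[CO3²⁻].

[CO2*] = KH · pCO2 = 10^(−1.48) × 1.11×10^4×10^-6 = 3.676×10^-4 mol/kg
α₀ = 1/(1 + K1/[H⁺] + K1K2/[H⁺]²) = 1/(1 + 10^+1.54 + 10^-0.21) = 0.02756
DIC = [CO2*]/α₀ = 3.676×10^-4 / 0.02756 = 13.34 mmol/kg
CA = (α₁ + 2α₂)·DIC = (0.9555 + 2×0.01699) × 13.34 = 13.2 mmol/kg

CA = 13.2 mmol/kg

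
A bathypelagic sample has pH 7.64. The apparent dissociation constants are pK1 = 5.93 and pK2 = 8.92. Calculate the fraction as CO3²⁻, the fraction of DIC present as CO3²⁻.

α₂ = 0.0490

α₂ = 1 / (1 + [H⁺]/K2 + [H⁺]²/(K1K2)) = 1 / (1 + 10^+1.28 + 10^-0.43)
   = 1 / (1 + 19.055 + 0.37154) = 1/20.426 = 0.04896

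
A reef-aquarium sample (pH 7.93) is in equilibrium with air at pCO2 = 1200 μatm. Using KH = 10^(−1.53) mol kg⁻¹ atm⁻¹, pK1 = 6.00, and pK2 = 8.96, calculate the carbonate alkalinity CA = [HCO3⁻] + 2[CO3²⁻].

CA = 3.58 mmol/kg

[CO2*] = KH · pCO2 = 10^(−1.53) × 1200×10^-6 = 3.541×10^-5 mol/kg
α₀ = 1/(1 + K1/[H⁺] + K1K2/[H⁺]²) = 1/(1 + 10^+1.93 + 10^+0.90) = 0.01063
DIC = [CO2*]/α₀ = 3.541×10^-5 / 0.01063 = 3.331 mmol/kg
CA = (α₁ + 2α₂)·DIC = (0.9049 + 2×0.08445) × 3.331 = 3.58 mmol/kg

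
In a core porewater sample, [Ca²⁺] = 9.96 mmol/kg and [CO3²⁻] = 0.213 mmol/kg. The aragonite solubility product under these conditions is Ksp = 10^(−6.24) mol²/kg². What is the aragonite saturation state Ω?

Ksp = 10^(−6.24) = 5.754×10^-7
Ω = [Ca²⁺][CO3²⁻]/Ksp = (9.96×10^-3)(0.213×10^-3) / 5.754×10^-7 = 3.69

Ω = 3.69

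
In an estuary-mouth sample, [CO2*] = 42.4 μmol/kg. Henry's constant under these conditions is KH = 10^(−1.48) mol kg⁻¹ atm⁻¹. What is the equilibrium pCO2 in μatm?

pCO2 = 1280 μatm

KH = 10^(−1.48) = 3.311×10^-2 mol kg⁻¹ atm⁻¹
pCO2 = [CO2*]/KH = 42.4×10^-6 / 3.311×10^-2 = 1.28×10^-3 atm = 1280 μatm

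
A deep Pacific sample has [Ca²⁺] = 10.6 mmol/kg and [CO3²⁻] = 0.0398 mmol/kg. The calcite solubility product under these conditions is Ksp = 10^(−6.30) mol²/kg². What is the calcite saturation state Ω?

Ω = 0.842

Ksp = 10^(−6.30) = 5.012×10^-7
Ω = [Ca²⁺][CO3²⁻]/Ksp = (10.6×10^-3)(0.0398×10^-3) / 5.012×10^-7 = 0.842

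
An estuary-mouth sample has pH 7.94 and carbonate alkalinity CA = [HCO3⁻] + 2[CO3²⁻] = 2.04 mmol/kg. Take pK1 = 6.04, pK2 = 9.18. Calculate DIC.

DIC = 1.96 mmol/kg

CA = [HCO3⁻] + 2[CO3²⁻] = (α₁ + 2α₂)·DIC
At pH 7.94: [H⁺]/K1 = 10^-1.90 = 0.012589, K2/[H⁺] = 10^-1.24 = 0.057544
α₁ = 1/(1 + 0.012589 + 0.057544) = 1/1.0701 = 0.9345; α₂ = α₁·K2/[H⁺] = 0.05377
α₁ + 2α₂ = 1.0420
DIC = CA / (α₁ + 2α₂) = 2.04 / 1.0420 = 1.96 mmol/kg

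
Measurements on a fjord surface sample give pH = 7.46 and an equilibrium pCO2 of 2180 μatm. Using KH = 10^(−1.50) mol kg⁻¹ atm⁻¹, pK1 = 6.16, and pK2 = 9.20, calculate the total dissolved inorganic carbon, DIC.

DIC = 1.47 mmol/kg

[CO2*] = KH · pCO2 = 10^(−1.50) × 2180×10^-6 = 6.894×10^-5 mol/kg
α₀ = 1/(1 + K1/[H⁺] + K1K2/[H⁺]²) = 1/(1 + 10^+1.30 + 10^-0.44) = 0.04691
DIC = [CO2*]/α₀ = 6.894×10^-5 / 0.04691 = 1.47 mmol/kg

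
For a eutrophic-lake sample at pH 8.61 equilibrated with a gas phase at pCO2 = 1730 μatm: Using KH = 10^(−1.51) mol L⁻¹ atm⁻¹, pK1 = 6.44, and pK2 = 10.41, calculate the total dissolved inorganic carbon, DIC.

DIC = 8.09 mmol/L

[CO2*] = KH · pCO2 = 10^(−1.51) × 1730×10^-6 = 5.346×10^-5 mol/L
α₀ = 1/(1 + K1/[H⁺] + K1K2/[H⁺]²) = 1/(1 + 10^+2.17 + 10^+0.37) = 0.006611
DIC = [CO2*]/α₀ = 5.346×10^-5 / 0.006611 = 8.09 mmol/L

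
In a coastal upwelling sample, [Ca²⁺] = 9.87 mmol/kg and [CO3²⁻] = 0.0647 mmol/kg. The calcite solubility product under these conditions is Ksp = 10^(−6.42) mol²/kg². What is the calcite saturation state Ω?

Ksp = 10^(−6.42) = 3.802×10^-7
Ω = [Ca²⁺][CO3²⁻]/Ksp = (9.87×10^-3)(0.0647×10^-3) / 3.802×10^-7 = 1.68

Ω = 1.68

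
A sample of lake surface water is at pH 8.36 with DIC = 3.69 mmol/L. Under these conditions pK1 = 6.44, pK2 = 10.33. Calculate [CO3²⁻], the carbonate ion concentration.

α₂ = 1 / (1 + [H⁺]/K2 + [H⁺]²/(K1K2)) = 1 / (1 + 10^+1.97 + 10^+0.05)
   = 1 / (1 + 93.325 + 1.1220) = 1/95.447 = 0.01048
[CO3²⁻] = α₂ × DIC = 0.01048 × 3.69 = 0.0387 mmol/L

[CO3²⁻] = 0.0387 mmol/L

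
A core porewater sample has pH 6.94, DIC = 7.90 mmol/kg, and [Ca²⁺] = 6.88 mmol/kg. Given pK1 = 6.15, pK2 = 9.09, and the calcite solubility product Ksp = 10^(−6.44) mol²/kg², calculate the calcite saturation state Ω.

Ω = 0.906

α₂ = 1 / (1 + [H⁺]/K2 + [H⁺]²/(K1K2)) = 1 / (1 + 10^+2.15 + 10^+1.36)
   = 1 / (1 + 141.25 + 22.909) = 1/165.16 = 0.006055
[CO3²⁻] = α₂ × DIC = 0.006055 × 7.90 = 0.04783 mmol/kg
Ksp = 10^(−6.44) = 3.631×10^-7
Ω = [Ca²⁺][CO3²⁻]/Ksp = (6.88×10^-3)(4.783×10^-5) / 3.631×10^-7 = 0.906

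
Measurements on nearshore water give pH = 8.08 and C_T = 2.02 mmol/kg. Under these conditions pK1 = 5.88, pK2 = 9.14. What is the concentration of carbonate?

α₂ = 1 / (1 + [H⁺]/K2 + [H⁺]²/(K1K2)) = 1 / (1 + 10^+1.06 + 10^-1.14)
   = 1 / (1 + 11.482 + 0.072444) = 1/12.554 = 0.07966
[CO3²⁻] = α₂ × DIC = 0.07966 × 2.02 = 0.161 mmol/kg

[CO3²⁻] = 0.161 mmol/kg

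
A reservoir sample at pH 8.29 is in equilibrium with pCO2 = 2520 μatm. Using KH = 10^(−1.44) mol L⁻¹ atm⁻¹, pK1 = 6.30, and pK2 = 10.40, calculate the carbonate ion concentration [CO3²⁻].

[CO2*] = KH · pCO2 = 10^(−1.44) × 2520×10^-6 = 9.150×10^-5 mol/L
α₀ = 1/(1 + K1/[H⁺] + K1K2/[H⁺]²) = 1/(1 + 10^+1.99 + 10^-0.12) = 0.01005
DIC = [CO2*]/α₀ = 9.150×10^-5 / 0.01005 = 9.102 mmol/L
[CO3²⁻] = α₂·DIC; α₂ = 0.007625, so [CO3²⁻] = 0.007625 × 9.102 = 0.0694 mmol/L

[CO3²⁻] = 0.0694 mmol/L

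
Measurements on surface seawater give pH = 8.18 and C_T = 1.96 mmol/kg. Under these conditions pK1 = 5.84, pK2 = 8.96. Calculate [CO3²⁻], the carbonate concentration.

[CO3²⁻] = 0.278 mmol/kg

α₂ = 1 / (1 + [H⁺]/K2 + [H⁺]²/(K1K2)) = 1 / (1 + 10^+0.78 + 10^-1.56)
   = 1 / (1 + 6.0256 + 0.027542) = 1/7.0531 = 0.1418
[CO3²⁻] = α₂ × DIC = 0.1418 × 1.96 = 0.278 mmol/kg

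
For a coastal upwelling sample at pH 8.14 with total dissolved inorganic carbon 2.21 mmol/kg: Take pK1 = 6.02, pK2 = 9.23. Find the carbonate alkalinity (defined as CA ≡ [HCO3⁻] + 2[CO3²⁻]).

CA = 2.36 mmol/kg

CA = [HCO3⁻] + 2[CO3²⁻] = (α₁ + 2α₂)·DIC
At pH 8.14: [H⁺]/K1 = 10^-2.12 = 0.0075858, K2/[H⁺] = 10^-1.09 = 0.081283
α₁ = 1/(1 + 0.0075858 + 0.081283) = 1/1.0889 = 0.9184; α₂ = α₁·K2/[H⁺] = 0.07465
α₁ + 2α₂ = 1.0677
CA = 1.0677 × 2.21 = 2.36 mmol/kg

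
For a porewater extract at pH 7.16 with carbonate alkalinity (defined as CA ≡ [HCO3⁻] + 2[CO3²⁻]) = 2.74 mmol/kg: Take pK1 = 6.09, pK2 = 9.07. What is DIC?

DIC = 2.93 mmol/kg

CA = [HCO3⁻] + 2[CO3²⁻] = (α₁ + 2α₂)·DIC
At pH 7.16: [H⁺]/K1 = 10^-1.07 = 0.085114, K2/[H⁺] = 10^-1.91 = 0.012303
α₁ = 1/(1 + 0.085114 + 0.012303) = 1/1.0974 = 0.9112; α₂ = α₁·K2/[H⁺] = 0.01121
α₁ + 2α₂ = 0.9337
DIC = CA / (α₁ + 2α₂) = 2.74 / 0.9337 = 2.93 mmol/kg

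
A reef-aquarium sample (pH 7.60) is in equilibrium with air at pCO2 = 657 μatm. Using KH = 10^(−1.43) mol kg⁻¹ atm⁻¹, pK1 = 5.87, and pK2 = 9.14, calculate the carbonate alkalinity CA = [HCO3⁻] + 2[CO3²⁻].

CA = 1.39 mmol/kg

[CO2*] = KH · pCO2 = 10^(−1.43) × 657×10^-6 = 2.441×10^-5 mol/kg
α₀ = 1/(1 + K1/[H⁺] + K1K2/[H⁺]²) = 1/(1 + 10^+1.73 + 10^+0.19) = 0.01778
DIC = [CO2*]/α₀ = 2.441×10^-5 / 0.01778 = 1.373 mmol/kg
CA = (α₁ + 2α₂)·DIC = (0.9547 + 2×0.02753) × 1.373 = 1.39 mmol/kg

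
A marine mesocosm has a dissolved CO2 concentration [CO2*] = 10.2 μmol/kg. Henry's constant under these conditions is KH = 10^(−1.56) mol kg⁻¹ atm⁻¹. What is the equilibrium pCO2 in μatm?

pCO2 = 370 μatm

KH = 10^(−1.56) = 2.754×10^-2 mol kg⁻¹ atm⁻¹
pCO2 = [CO2*]/KH = 10.2×10^-6 / 2.754×10^-2 = 3.70×10^-4 atm = 370 μatm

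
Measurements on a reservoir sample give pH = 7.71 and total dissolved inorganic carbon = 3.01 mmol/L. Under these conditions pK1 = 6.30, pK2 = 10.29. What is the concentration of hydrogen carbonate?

α₁ = 1 / (1 + [H⁺]/K1 + K2/[H⁺]) = 1 / (1 + 10^-1.41 + 10^-2.58)
   = 1 / (1 + 0.038905 + 0.0026303) = 1/1.0415 = 0.9601
[HCO3⁻] = α₁ × DIC = 0.9601 × 3.01 = 2.89 mmol/L

[HCO3⁻] = 2.89 mmol/L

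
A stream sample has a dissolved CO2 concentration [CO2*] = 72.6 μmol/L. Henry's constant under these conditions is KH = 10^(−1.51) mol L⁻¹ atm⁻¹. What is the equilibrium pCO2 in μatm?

pCO2 = 2350 μatm

KH = 10^(−1.51) = 3.090×10^-2 mol L⁻¹ atm⁻¹
pCO2 = [CO2*]/KH = 72.6×10^-6 / 3.090×10^-2 = 2.35×10^-3 atm = 2350 μatm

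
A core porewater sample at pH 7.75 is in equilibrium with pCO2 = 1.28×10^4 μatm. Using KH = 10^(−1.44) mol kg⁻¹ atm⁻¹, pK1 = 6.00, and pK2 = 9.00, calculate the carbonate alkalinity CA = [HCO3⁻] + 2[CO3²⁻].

[CO2*] = KH · pCO2 = 10^(−1.44) × 1.28×10^4×10^-6 = 4.647×10^-4 mol/kg
α₀ = 1/(1 + K1/[H⁺] + K1K2/[H⁺]²) = 1/(1 + 10^+1.75 + 10^+0.50) = 0.01656
DIC = [CO2*]/α₀ = 4.647×10^-4 / 0.01656 = 28.07 mmol/kg
CA = (α₁ + 2α₂)·DIC = (0.9311 + 2×0.05236) × 28.07 = 29.1 mmol/kg

CA = 29.1 mmol/kg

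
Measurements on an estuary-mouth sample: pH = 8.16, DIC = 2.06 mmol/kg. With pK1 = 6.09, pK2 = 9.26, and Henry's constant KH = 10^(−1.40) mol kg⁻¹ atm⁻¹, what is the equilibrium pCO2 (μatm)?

α₀ = 1 / (1 + K1/[H⁺] + K1K2/[H⁺]²) = 1 / (1 + 10^+2.07 + 10^+0.97)
   = 1 / (1 + 117.49 + 9.3325) = 1/127.82 = 0.007823
[CO2*] = α₀ × DIC = 0.007823 × 2.06 = 0.01612 mmol/kg = 16.12 μmol/kg
pCO2 = [CO2*]/KH = 1.612×10^-5 / 3.981×10^-2 = 405 μatm

pCO2 = 405 μatm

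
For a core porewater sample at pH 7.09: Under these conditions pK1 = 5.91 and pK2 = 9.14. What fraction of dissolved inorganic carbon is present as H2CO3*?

α₀ = 1 / (1 + K1/[H⁺] + K1K2/[H⁺]²) = 1 / (1 + 10^+1.18 + 10^-0.87)
   = 1 / (1 + 15.136 + 0.13490) = 1/16.271 = 0.06146

α₀ = 0.0615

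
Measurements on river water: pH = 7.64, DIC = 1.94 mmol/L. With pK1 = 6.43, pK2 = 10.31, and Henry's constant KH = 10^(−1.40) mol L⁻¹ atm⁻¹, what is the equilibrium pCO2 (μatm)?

α₀ = 1 / (1 + K1/[H⁺] + K1K2/[H⁺]²) = 1 / (1 + 10^+1.21 + 10^-1.46)
   = 1 / (1 + 16.218 + 0.034674) = 1/17.253 = 0.05796
[CO2*] = α₀ × DIC = 0.05796 × 1.94 = 0.1124 mmol/L
pCO2 = [CO2*]/KH = 1.124×10^-4 / 3.981×10^-2 = 2820 μatm

pCO2 = 2820 μatm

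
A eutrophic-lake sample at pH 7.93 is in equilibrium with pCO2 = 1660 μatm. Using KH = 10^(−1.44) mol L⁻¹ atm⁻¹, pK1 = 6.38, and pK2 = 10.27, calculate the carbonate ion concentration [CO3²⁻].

[CO2*] = KH · pCO2 = 10^(−1.44) × 1660×10^-6 = 6.027×10^-5 mol/L
α₀ = 1/(1 + K1/[H⁺] + K1K2/[H⁺]²) = 1/(1 + 10^+1.55 + 10^-0.79) = 0.02729
DIC = [CO2*]/α₀ = 6.027×10^-5 / 0.02729 = 2.209 mmol/L
[CO3²⁻] = α₂·DIC; α₂ = 0.004426, so [CO3²⁻] = 0.004426 × 2.209 = 0.00977 mmol/L = 9.77 μmol/L

[CO3²⁻] = 9.77 μmol/L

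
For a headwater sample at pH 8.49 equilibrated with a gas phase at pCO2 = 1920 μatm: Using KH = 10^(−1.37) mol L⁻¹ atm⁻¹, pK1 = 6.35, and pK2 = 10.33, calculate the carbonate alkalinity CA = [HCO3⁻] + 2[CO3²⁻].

CA = 11.6 mmol/L

[CO2*] = KH · pCO2 = 10^(−1.37) × 1920×10^-6 = 8.190×10^-5 mol/L
α₀ = 1/(1 + K1/[H⁺] + K1K2/[H⁺]²) = 1/(1 + 10^+2.14 + 10^+0.30) = 0.007091
DIC = [CO2*]/α₀ = 8.190×10^-5 / 0.007091 = 11.55 mmol/L
CA = (α₁ + 2α₂)·DIC = (0.9788 + 2×0.01415) × 11.55 = 11.6 mmol/L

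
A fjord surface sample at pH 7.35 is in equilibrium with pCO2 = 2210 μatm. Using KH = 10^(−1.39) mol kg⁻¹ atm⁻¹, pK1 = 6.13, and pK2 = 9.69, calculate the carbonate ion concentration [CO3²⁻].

[CO2*] = KH · pCO2 = 10^(−1.39) × 2210×10^-6 = 9.003×10^-5 mol/kg
α₀ = 1/(1 + K1/[H⁺] + K1K2/[H⁺]²) = 1/(1 + 10^+1.22 + 10^-1.12) = 0.05659
DIC = [CO2*]/α₀ = 9.003×10^-5 / 0.05659 = 1.591 mmol/kg
[CO3²⁻] = α₂·DIC; α₂ = 0.004293, so [CO3²⁻] = 0.004293 × 1.591 = 0.00683 mmol/kg = 6.83 μmol/kg

[CO3²⁻] = 6.83 μmol/kg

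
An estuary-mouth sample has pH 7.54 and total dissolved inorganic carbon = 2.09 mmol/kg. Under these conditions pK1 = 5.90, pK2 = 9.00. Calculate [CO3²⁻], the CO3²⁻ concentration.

[CO3²⁻] = 0.0685 mmol/kg

α₂ = 1 / (1 + [H⁺]/K2 + [H⁺]²/(K1K2)) = 1 / (1 + 10^+1.46 + 10^-0.18)
   = 1 / (1 + 28.840 + 0.66069) = 1/30.501 = 0.03279
[CO3²⁻] = α₂ × DIC = 0.03279 × 2.09 = 0.0685 mmol/kg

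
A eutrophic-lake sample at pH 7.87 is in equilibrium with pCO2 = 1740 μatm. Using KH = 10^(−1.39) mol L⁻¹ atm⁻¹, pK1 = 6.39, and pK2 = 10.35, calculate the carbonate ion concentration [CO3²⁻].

[CO3²⁻] = 7.09 μmol/L

[CO2*] = KH · pCO2 = 10^(−1.39) × 1740×10^-6 = 7.088×10^-5 mol/L
α₀ = 1/(1 + K1/[H⁺] + K1K2/[H⁺]²) = 1/(1 + 10^+1.48 + 10^-1.00) = 0.03195
DIC = [CO2*]/α₀ = 7.088×10^-5 / 0.03195 = 2.219 mmol/L
[CO3²⁻] = α₂·DIC; α₂ = 0.003195, so [CO3²⁻] = 0.003195 × 2.219 = 0.00709 mmol/L = 7.09 μmol/L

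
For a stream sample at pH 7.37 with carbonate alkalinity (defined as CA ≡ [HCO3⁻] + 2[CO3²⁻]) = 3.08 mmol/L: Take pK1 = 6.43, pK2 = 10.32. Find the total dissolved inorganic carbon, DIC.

CA = [HCO3⁻] + 2[CO3²⁻] = (α₁ + 2α₂)·DIC
At pH 7.37: [H⁺]/K1 = 10^-0.94 = 0.11482, K2/[H⁺] = 10^-2.95 = 0.0011220
α₁ = 1/(1 + 0.11482 + 0.0011220) = 1/1.1159 = 0.8961; α₂ = α₁·K2/[H⁺] = 0.001005
α₁ + 2α₂ = 0.8981
DIC = CA / (α₁ + 2α₂) = 3.08 / 0.8981 = 3.43 mmol/L

DIC = 3.43 mmol/L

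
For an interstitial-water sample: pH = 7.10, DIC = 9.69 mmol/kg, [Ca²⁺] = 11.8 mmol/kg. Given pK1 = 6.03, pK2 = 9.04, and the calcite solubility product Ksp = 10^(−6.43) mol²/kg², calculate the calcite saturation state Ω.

α₂ = 1 / (1 + [H⁺]/K2 + [H⁺]²/(K1K2)) = 1 / (1 + 10^+1.94 + 10^+0.87)
   = 1 / (1 + 87.096 + 7.4131) = 1/95.509 = 0.01047
[CO3²⁻] = α₂ × DIC = 0.01047 × 9.69 = 0.1015 mmol/kg
Ksp = 10^(−6.43) = 3.715×10^-7
Ω = [Ca²⁺][CO3²⁻]/Ksp = (11.8×10^-3)(1.015×10^-4) / 3.715×10^-7 = 3.22

Ω = 3.22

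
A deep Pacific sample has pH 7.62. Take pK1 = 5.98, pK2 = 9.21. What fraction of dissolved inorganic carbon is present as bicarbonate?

α₁ = 0.954

α₁ = 1 / (1 + [H⁺]/K1 + K2/[H⁺]) = 1 / (1 + 10^-1.64 + 10^-1.59)
   = 1 / (1 + 0.022909 + 0.025704) = 1/1.0486 = 0.9536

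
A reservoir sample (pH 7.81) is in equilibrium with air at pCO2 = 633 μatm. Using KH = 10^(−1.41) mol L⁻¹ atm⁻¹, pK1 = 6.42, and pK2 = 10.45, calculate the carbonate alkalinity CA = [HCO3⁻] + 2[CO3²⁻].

CA = 0.607 mmol/L

[CO2*] = KH · pCO2 = 10^(−1.41) × 633×10^-6 = 2.463×10^-5 mol/L
α₀ = 1/(1 + K1/[H⁺] + K1K2/[H⁺]²) = 1/(1 + 10^+1.39 + 10^-1.25) = 0.03906
DIC = [CO2*]/α₀ = 2.463×10^-5 / 0.03906 = 0.6305 mmol/L
CA = (α₁ + 2α₂)·DIC = (0.9587 + 2×0.002196) × 0.6305 = 0.607 mmol/L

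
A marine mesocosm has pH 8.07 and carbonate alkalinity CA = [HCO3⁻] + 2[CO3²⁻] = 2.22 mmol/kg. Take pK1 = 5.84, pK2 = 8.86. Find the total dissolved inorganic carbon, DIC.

DIC = 1.96 mmol/kg

CA = [HCO3⁻] + 2[CO3²⁻] = (α₁ + 2α₂)·DIC
At pH 8.07: [H⁺]/K1 = 10^-2.23 = 0.0058884, K2/[H⁺] = 10^-0.79 = 0.16218
α₁ = 1/(1 + 0.0058884 + 0.16218) = 1/1.1681 = 0.8561; α₂ = α₁·K2/[H⁺] = 0.1388
α₁ + 2α₂ = 1.1338
DIC = CA / (α₁ + 2α₂) = 2.22 / 1.1338 = 1.96 mmol/kg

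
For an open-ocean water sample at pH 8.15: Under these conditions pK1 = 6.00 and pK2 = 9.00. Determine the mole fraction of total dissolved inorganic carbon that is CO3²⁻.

α₂ = 0.123

α₂ = 1 / (1 + [H⁺]/K2 + [H⁺]²/(K1K2)) = 1 / (1 + 10^+0.85 + 10^-1.30)
   = 1 / (1 + 7.0795 + 0.050119) = 1/8.1296 = 0.1230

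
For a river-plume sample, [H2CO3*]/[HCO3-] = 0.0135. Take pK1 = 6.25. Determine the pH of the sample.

pH = 8.12

From K1 = [H⁺][HCO3-]/[H2CO3*]:  pH = pK1 − log₁₀([H2CO3*]/[HCO3-])
log₁₀(0.0135) = -1.870
pH = 6.25 − (-1.870) = 8.12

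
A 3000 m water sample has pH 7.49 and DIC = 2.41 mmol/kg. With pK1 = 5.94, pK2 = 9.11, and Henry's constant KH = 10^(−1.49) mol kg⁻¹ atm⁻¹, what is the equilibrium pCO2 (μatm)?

α₀ = 1 / (1 + K1/[H⁺] + K1K2/[H⁺]²) = 1 / (1 + 10^+1.55 + 10^-0.07)
   = 1 / (1 + 35.481 + 0.85114) = 1/37.332 = 0.02679
[CO2*] = α₀ × DIC = 0.02679 × 2.41 = 0.06456 mmol/kg
pCO2 = [CO2*]/KH = 6.456×10^-5 / 3.236×10^-2 = 1990 μatm

pCO2 = 1990 μatm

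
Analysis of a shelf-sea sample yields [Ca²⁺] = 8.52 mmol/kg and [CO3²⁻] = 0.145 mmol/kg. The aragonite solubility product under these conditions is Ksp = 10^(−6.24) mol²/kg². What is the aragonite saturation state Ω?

Ksp = 10^(−6.24) = 5.754×10^-7
Ω = [Ca²⁺][CO3²⁻]/Ksp = (8.52×10^-3)(0.145×10^-3) / 5.754×10^-7 = 2.15

Ω = 2.15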